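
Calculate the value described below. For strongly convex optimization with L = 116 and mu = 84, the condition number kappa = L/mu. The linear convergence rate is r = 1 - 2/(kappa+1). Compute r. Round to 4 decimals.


Step 1: Compute the condition number.
kappa = L/mu = 116/84 = 1.381
Step 2: Compute the convergence rate.
r = 1 - 2/(kappa + 1) = 1 - 2*mu/(L + mu) = (L - mu)/(L + mu) = 32/200 = 0.16


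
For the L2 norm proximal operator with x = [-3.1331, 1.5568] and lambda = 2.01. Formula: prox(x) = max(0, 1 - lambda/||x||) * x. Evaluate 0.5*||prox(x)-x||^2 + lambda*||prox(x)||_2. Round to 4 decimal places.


Step 1: Compute ||x||.
||x|| = 3.4986
Step 2: Compute scaling factor.
scale = max(0, 1 - 2.01/3.4986) = 0.4255
Step 3: prox(x) = [-1.3331, 0.6624]
||prox(x)|| = 1.4886
Step 4: Proximal objective.
0.5*||prox-x||^2 = 2.0201
lambda*||prox|| = 2.9921
Total = 5.0121


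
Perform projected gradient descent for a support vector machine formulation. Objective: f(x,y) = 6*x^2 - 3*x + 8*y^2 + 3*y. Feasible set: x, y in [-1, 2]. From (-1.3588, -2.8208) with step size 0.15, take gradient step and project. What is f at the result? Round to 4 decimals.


Step 1: Compute gradient at (-1.3588, -2.8208).
grad_x = 2*6*-1.3588 - 3 = -19.3056
grad_y = 2*8*-2.8208 + 3 = -42.1328
Step 2: Gradient step.
x_raw = -1.3588 - 0.15*-19.3056 = 1.537
y_raw = -2.8208 - 0.15*-42.1328 = 3.4991
Step 3: Project onto [-1, 2].
x_proj = clip(1.537) = 1.537
y_proj = clip(3.4991) = 2.0
Step 4: Evaluate f.
f(1.537, 2.0) = 47.5638


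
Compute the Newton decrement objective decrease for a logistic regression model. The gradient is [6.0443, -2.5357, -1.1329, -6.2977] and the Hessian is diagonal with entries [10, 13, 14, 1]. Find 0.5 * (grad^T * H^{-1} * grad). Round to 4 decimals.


Step 1: H is diagonal, so H^(-1) * g = [0.6044, -0.1951, -0.0809, -6.2977].
Step 2: g^T H^(-1) g = sum_i g_i^2 / H_ii
  = (6.0443)^2/10 + (-2.5357)^2/13 + (-1.1329)^2/14 + (-6.2977)^2/1
  = 3.6534 + 0.4946 + 0.0917 + 39.661 = 43.9007
Step 3: Objective decrease = 0.5 * g^T H^(-1) g = 21.9503


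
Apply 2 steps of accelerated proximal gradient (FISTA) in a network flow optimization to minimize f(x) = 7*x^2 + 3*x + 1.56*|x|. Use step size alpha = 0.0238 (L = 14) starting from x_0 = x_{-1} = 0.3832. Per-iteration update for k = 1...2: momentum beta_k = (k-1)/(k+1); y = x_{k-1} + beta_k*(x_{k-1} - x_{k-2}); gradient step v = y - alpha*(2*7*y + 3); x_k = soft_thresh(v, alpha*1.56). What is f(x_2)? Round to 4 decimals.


FISTA on f(x) = 7*x^2 + 3*x + 1.56*|x|
L = 14, alpha = 0.0238
Iteration 1: beta = 0.0, y = 0.3832 + 0.0*(0.3832 - 0.3832) = 0.3832
  grad(y) = 8.3648, v = y - alpha*grad = 0.1841
  prox(v) = soft_thresh(0.1841, 0.0371) = 0.147
Iteration 2: beta = 0.3333, y = 0.147 + 0.3333*(0.147 - 0.3832) = 0.0683
  grad(y) = 3.9555, v = y - alpha*grad = -0.0259
  prox(v) = soft_thresh(-0.0259, 0.0371) = 0.0
f(x_2) = 7*0.0^2 + 3*0.0 + 1.56*|0.0| = 0.0


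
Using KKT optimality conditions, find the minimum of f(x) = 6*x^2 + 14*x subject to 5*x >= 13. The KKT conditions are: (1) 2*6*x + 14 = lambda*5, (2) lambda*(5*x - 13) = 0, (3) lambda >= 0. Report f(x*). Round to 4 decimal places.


Step 1: Try lambda = 0 (constraint inactive).
x_unc = -14/(2*6) = -1.1667
Check: 5*-1.1667 = -5.8335 < 13 -- violated!
Step 2: Constraint must be active: 5*x = 13
x* = 13/5 = 2.6
lambda = (2*6*2.6 + 14)/5 = 9.04
Step 3: Compute optimal value.
f(x*) = 6*2.6^2 + 14*2.6 = 76.96


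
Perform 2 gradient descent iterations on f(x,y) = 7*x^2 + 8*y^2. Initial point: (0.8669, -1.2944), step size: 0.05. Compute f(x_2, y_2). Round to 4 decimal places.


Gradient descent on f(x,y) = 7*x^2 + 8*y^2.
Starting point: (0.8669, -1.2944), alpha = 0.05
Step 1: grad_x = 2*7*0.8669 = 12.1366, grad_y = 2*8*-1.2944 = -20.7104
  x_1 = 0.8669 - 0.05*12.1366 = 0.2601
  y_1 = -1.2944 - 0.05*-20.7104 = -0.2589
Step 2: grad_x = 2*7*0.2601 = 3.641, grad_y = 2*8*-0.2589 = -4.1421
  x_2 = 0.2601 - 0.05*3.641 = 0.078
  y_2 = -0.2589 - 0.05*-4.1421 = -0.0518
f(0.078, -0.0518) = 7*0.078^2 + 8*(-0.0518)^2 = 0.0641


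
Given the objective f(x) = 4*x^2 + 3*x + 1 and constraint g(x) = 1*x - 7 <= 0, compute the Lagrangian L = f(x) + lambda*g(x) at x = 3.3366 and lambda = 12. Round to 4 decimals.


Step 1: Evaluate f(x).
f(3.3366) = 4*3.3366^2 + 3*3.3366 + 1 = 55.5414
Step 2: Evaluate g(x).
g(3.3366) = 1*3.3366 - 7 = -3.6634
Step 3: Compute Lagrangian.
L = 55.5414 + 12*-3.6634 = 11.5806


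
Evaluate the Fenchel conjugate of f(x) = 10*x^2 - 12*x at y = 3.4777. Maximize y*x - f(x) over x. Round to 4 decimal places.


f*(y) = sup_x {y*x - a*x^2 - b*x} = sup_x {(y-b)*x - a*x^2}
FOC: (y - b) - 2a*x = 0 => x* = (y - b)/(2a)
x* = (3.4777 + 12)/(2*10) = 0.7739
f*(3.4777) = (y-b)^2/(4a) = (3.4777 + 12)^2/(4*10)
= 239.5592/40 = 5.989


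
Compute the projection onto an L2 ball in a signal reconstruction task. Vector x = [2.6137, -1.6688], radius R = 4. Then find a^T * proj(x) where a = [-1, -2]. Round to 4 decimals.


Step 1: Compute ||x|| (intermediates to 6 decimals).
||x|| = sqrt(2.6137^2 + (-1.6688)^2) = 3.101019
Step 2: Project.
Since ||x|| <= R, proj = x (no scaling needed).
proj(x) = [2.6137, -1.6688]
Step 3: Dot product.
a^T * proj(x) = -1*2.6137 - 2*(-1.6688) = 0.7239


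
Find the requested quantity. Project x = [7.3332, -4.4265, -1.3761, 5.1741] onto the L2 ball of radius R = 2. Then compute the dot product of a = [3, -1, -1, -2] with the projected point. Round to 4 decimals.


Step 1: Compute ||x|| (intermediates to 6 decimals).
||x|| = sqrt(7.3332^2 + (-4.4265)^2 + (-1.3761)^2 + 5.1741^2) = 10.101222
Step 2: Project.
Since ||x|| > R, scale = R/||x|| = 2/10.101222 = 0.197996, proj(x) = scale * x
proj(x) = [1.451944, -0.876429, -0.272462, 1.024451]
Step 3: Dot product.
a^T * proj(x) = 3*1.451944 - 1*(-0.876429) - 1*(-0.272462) - 2*1.024451 = 3.4558


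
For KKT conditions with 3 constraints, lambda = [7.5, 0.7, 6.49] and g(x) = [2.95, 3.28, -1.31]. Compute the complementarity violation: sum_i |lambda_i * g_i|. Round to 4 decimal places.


KKT complementary slackness check:
lambda_1 * g_1 = 7.5 * 2.95 = 22.125
lambda_2 * g_2 = 0.7 * 3.28 = 2.296
lambda_3 * g_3 = 6.49 * -1.31 = -8.5019
Total violation = 22.125 + 2.296 + 8.5019 = 32.9229


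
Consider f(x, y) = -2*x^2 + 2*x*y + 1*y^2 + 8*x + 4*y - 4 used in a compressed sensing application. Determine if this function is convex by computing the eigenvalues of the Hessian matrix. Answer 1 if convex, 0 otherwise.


The Hessian of f(x,y) = -2*x^2 + 2*x*y + 1*y^2 + 8*x + 4*y - 4 is:
H = [[-4, 2], [2, 2]]
Trace = -4 + 2 = -2
Determinant = -4*2 - (2)^2 = -12
Discriminant = (-2)^2 - 4*-12 = 52.0
Eigenvalues: lambda_1 = -4.6056, lambda_2 = 2.6056
The function is not convex.

0


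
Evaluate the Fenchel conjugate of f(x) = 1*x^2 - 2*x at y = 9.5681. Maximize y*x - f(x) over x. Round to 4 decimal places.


f*(y) = sup_x {y*x - a*x^2 - b*x} = sup_x {(y-b)*x - a*x^2}
FOC: (y - b) - 2a*x = 0 => x* = (y - b)/(2a)
x* = (9.5681 + 2)/(2*1) = 5.7841
f*(9.5681) = (y-b)^2/(4a) = (9.5681 + 2)^2/(4*1)
= 133.8209/4 = 33.4552


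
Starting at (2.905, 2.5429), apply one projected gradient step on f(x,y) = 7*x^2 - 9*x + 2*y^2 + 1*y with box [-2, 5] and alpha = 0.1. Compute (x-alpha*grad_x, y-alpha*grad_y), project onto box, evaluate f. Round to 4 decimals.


Step 1: Compute gradient at (2.905, 2.5429).
grad_x = 2*7*2.905 - 9 = 31.67
grad_y = 2*2*2.5429 + 1 = 11.1716
Step 2: Gradient step.
x_raw = 2.905 - 0.1*31.67 = -0.262
y_raw = 2.5429 - 0.1*11.1716 = 1.4257
Step 3: Project onto [-2, 5].
x_proj = clip(-0.262) = -0.262
y_proj = clip(1.4257) = 1.4257
Step 4: Evaluate f.
f(-0.262, 1.4257) = 8.3297


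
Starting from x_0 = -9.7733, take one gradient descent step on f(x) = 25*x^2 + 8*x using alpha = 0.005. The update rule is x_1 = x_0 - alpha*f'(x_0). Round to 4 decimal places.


We compute the gradient at x_0 and apply the update.
f'(x) = 50*x + 8
f'(-9.7733) = 50*-9.7733 + 8 = -480.665
x_1 = -9.7733 - 0.005*-480.665 = -7.37


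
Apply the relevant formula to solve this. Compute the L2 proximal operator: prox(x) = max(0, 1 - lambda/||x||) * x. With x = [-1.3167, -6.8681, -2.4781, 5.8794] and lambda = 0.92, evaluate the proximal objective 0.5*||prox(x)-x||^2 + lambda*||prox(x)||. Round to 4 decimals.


Step 1: Compute ||x||.
||x|| = 9.4664
Step 2: Compute scaling factor.
scale = max(0, 1 - 0.92/9.4664) = 0.9028
Step 3: prox(x) = [-1.1887, -6.2006, -2.2373, 5.308]
||prox(x)|| = 8.5464
Step 4: Proximal objective.
0.5*||prox-x||^2 = 0.4232
lambda*||prox|| = 7.8627
Total = 8.2859


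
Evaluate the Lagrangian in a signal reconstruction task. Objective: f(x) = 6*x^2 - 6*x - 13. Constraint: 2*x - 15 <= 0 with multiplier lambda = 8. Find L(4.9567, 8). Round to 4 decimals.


Step 1: Evaluate f(x).
f(4.9567) = 6*4.9567^2 - 6*4.9567 - 13 = 104.673
Step 2: Evaluate g(x).
g(4.9567) = 2*4.9567 - 15 = -5.0866
Step 3: Compute Lagrangian.
L = 104.673 + 8*-5.0866 = 63.9802


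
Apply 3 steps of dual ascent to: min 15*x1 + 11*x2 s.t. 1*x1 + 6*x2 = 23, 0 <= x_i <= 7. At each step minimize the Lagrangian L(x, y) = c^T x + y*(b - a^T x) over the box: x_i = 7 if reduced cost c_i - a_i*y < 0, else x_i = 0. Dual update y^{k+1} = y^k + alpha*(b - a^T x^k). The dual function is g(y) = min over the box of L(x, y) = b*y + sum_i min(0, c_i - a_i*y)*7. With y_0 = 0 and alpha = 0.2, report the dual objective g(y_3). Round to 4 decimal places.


Dual ascent for LP: min 15*x1 + 11*x2, 1*x1 + 6*x2 = 23, 0 <= x_i <= 7
Step 1: y^k = 0.0, reduced costs: (15.0, 11.0)
  x^k = (0.0, 0.0), subgradient = b - a^T x = 23.0
  y^{k+1} = 0.0 + 0.2*23.0 = 4.6
Step 2: y^k = 4.6, reduced costs: (10.4, -16.6)
  x^k = (0.0, 7.0), subgradient = b - a^T x = -19.0
  y^{k+1} = 4.6 + 0.2*-19.0 = 0.8
Step 3: y^k = 0.8, reduced costs: (14.2, 6.2)
  x^k = (0.0, 0.0), subgradient = b - a^T x = 23.0
  y^{k+1} = 0.8 + 0.2*23.0 = 5.4
Dual objective at y_3 = 5.4: reduced costs (9.6, -21.4), box minimizer x = (0.0, 7.0)
g(y_3) = b*y + (c1 - a1*y)*x1 + (c2 - a2*y)*x2 = 23*5.4 + 9.6*0.0 + (-21.4)*7.0 = 124.2 + 0.0 - 149.8 = -25.6


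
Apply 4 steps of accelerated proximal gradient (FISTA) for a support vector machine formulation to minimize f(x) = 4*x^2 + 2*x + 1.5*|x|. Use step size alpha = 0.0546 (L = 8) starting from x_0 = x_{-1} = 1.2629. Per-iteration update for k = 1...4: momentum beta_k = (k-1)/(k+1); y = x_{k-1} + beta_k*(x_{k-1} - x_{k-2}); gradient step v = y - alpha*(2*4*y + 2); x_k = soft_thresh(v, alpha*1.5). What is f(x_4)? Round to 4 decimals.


FISTA on f(x) = 4*x^2 + 2*x + 1.5*|x|
L = 8, alpha = 0.0546
Iteration 1: beta = 0.0, y = 1.2629 + 0.0*(1.2629 - 1.2629) = 1.2629
  grad(y) = 12.1032, v = y - alpha*grad = 0.6021
  prox(v) = soft_thresh(0.6021, 0.0819) = 0.5202
Iteration 2: beta = 0.3333, y = 0.5202 + 0.3333*(0.5202 - 1.2629) = 0.2726
  grad(y) = 4.1807, v = y - alpha*grad = 0.0443
  prox(v) = soft_thresh(0.0443, 0.0819) = 0.0
Iteration 3: beta = 0.5, y = 0.0 + 0.5*(0.0 - 0.5202) = -0.2601
  grad(y) = -0.0807, v = y - alpha*grad = -0.2557
  prox(v) = soft_thresh(-0.2557, 0.0819) = -0.1738
Iteration 4: beta = 0.6, y = -0.1738 + 0.6*(-0.1738 - 0.0) = -0.278
  grad(y) = -0.2244, v = y - alpha*grad = -0.2658
  prox(v) = soft_thresh(-0.2658, 0.0819) = -0.1839
f(x_4) = 4*(-0.1839)^2 + 2*(-0.1839) + 1.5*|-0.1839| = 0.0433


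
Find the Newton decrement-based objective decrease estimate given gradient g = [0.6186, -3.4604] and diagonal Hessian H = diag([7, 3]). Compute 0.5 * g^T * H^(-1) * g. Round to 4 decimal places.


Step 1: H is diagonal, so H^(-1) * g = [0.0884, -1.1535].
Step 2: g^T H^(-1) g = sum_i g_i^2 / H_ii
  = (0.6186)^2/7 + (-3.4604)^2/3
  = 0.0547 + 3.9915 = 4.0461
Step 3: Objective decrease = 0.5 * g^T H^(-1) g = 2.0231


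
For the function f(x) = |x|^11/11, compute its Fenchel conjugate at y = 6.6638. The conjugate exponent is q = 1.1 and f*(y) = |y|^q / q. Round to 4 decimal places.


The conjugate exponent q satisfies 1/p + 1/q = 1.
p = 11, so q = 11/(11 - 1) = 1.1
|y|^q = 6.6638^1.1 = 8.0555
f*(6.6638) = 8.0555 / 1.1 = 7.3232


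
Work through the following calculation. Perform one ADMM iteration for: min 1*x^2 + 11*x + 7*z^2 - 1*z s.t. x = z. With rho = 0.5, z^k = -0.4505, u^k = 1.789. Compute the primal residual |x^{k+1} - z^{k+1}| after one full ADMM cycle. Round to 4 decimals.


ADMM iteration with rho = 0.5, z^k = -0.4505, u^k = 1.789
Step 1: x-update.
Minimize 1*x^2 + 11*x + (0.5/2)*(x + 0.4505 + 1.789)^2
FOC: (2*1 + 0.5)*x = -11 + 0.5*(-0.4505 - 1.789)
x^{k+1} = -4.8479
Step 2: z-update.
Minimize 7*z^2 - 1*z + (0.5/2)*(-4.8479 - z + 1.789)^2
FOC: (2*7 + 0.5)*z = 1 + 0.5*(-4.8479 + 1.789)
z^{k+1} = -0.0365
Step 3: u-update.
u^{k+1} = 1.789 - 4.8479 + 0.0365 = -3.0224
Step 4: Primal residual = |-4.8479 + 0.0365| = 4.8114


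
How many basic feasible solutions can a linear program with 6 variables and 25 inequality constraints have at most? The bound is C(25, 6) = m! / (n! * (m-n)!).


Each vertex corresponds to some choice of n active constraints out of m, so the number of vertices is at most C(m, n) = m! / (n!(m-n)!).
m = 25, n = 6
Numerator: 25 * 24 * 23 * 22 * 21 * 20
Denominator: 6! = 720
C(25, 6) = 177100


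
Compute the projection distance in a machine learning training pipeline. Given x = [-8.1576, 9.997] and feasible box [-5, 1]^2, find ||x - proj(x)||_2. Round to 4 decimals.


Project each component onto [-5, 1].
clip(-8.1576) = -5.0, clip(9.997) = 1.0
Projection = [-5.0, 1.0]
Squared diffs: [9.9704, 80.946]
Distance = sqrt(90.9164) = 9.535


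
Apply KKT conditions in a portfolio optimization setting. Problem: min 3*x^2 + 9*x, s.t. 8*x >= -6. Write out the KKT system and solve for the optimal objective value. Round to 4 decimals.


Step 1: Try lambda = 0 (constraint inactive).
x_unc = -9/(2*3) = -1.5
Check: 8*-1.5 = -12.0 < -6 -- violated!
Step 2: Constraint must be active: 8*x = -6
x* = -6/8 = -0.75
lambda = (2*3*(-0.75) + 9)/8 = 0.5625
Step 3: Compute optimal value.
f(x*) = 3*(-0.75)^2 + 9*(-0.75) = -5.0625


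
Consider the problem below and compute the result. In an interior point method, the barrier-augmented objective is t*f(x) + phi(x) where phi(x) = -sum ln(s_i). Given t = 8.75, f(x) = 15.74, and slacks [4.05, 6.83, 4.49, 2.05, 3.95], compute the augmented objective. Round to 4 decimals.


Step 1: Compute log-barrier.
ln values: [1.3987, 1.9213, 1.5019, 0.7178, 1.3737]
phi = -(1.3987 + 1.9213 + 1.5019 + 0.7178 + 1.3737) = -6.9134
Step 2: Compute augmented objective.
t*f(x) = 8.75*15.74 = 137.725
Total = 137.725 - 6.9134 = 130.8116


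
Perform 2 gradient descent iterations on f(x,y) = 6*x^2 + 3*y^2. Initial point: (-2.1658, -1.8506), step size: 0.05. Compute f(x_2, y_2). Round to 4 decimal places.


Gradient descent on f(x,y) = 6*x^2 + 3*y^2.
Starting point: (-2.1658, -1.8506), alpha = 0.05
Step 1: grad_x = 2*6*-2.1658 = -25.9896, grad_y = 2*3*-1.8506 = -11.1036
  x_1 = -2.1658 - 0.05*-25.9896 = -0.8663
  y_1 = -1.8506 - 0.05*-11.1036 = -1.2954
Step 2: grad_x = 2*6*-0.8663 = -10.3958, grad_y = 2*3*-1.2954 = -7.7725
  x_2 = -0.8663 - 0.05*-10.3958 = -0.3465
  y_2 = -1.2954 - 0.05*-7.7725 = -0.9068
f(-0.3465, -0.9068) = 6*(-0.3465)^2 + 3*(-0.9068)^2 = 3.1873


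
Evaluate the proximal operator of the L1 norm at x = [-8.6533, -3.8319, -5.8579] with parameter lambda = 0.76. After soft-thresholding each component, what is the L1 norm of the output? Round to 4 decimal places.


Soft-thresholding with lambda = 0.76:
prox(-8.6533) = sign(-8.6533)*max(|-8.6533| - 0.76, 0) = -7.8933
prox(-3.8319) = sign(-3.8319)*max(|-3.8319| - 0.76, 0) = -3.0719
prox(-5.8579) = sign(-5.8579)*max(|-5.8579| - 0.76, 0) = -5.0979
prox(x) = [-7.8933, -3.0719, -5.0979]
||prox(x)||_1 = 7.8933 + 3.0719 + 5.0979 = 16.0631


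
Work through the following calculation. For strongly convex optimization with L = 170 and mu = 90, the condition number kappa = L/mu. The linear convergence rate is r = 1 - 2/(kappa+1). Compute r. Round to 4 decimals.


Step 1: Compute the condition number.
kappa = L/mu = 170/90 = 1.8889
Step 2: Compute the convergence rate.
r = 1 - 2/(kappa + 1) = 1 - 2*mu/(L + mu) = (L - mu)/(L + mu) = 80/260 = 0.3077


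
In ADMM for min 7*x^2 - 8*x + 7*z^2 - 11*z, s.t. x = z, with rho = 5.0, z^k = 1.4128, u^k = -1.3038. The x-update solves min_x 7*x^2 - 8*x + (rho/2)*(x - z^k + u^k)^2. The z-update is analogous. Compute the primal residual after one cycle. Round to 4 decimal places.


ADMM iteration with rho = 5.0, z^k = 1.4128, u^k = -1.3038
Step 1: x-update.
Minimize 7*x^2 - 8*x + (5.0/2)*(x - 1.4128 - 1.3038)^2
FOC: (2*7 + 5.0)*x = 8 + 5.0*(1.4128 + 1.3038)
x^{k+1} = 1.1359
Step 2: z-update.
Minimize 7*z^2 - 11*z + (5.0/2)*(1.1359 - z - 1.3038)^2
FOC: (2*7 + 5.0)*z = 11 + 5.0*(1.1359 - 1.3038)
z^{k+1} = 0.5348
Step 3: u-update.
u^{k+1} = -1.3038 + 1.1359 - 0.5348 = -0.7026
Step 4: Primal residual = |1.1359 - 0.5348| = 0.6012


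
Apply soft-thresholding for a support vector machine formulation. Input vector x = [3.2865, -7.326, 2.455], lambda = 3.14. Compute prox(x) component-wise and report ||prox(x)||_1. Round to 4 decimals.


Soft-thresholding with lambda = 3.14:
prox(3.2865) = sign(3.2865)*max(|3.2865| - 3.14, 0) = 0.1465
prox(-7.326) = sign(-7.326)*max(|-7.326| - 3.14, 0) = -4.186
prox(2.455) = sign(2.455)*max(|2.455| - 3.14, 0) = 0.0
prox(x) = [0.1465, -4.186, 0.0]
||prox(x)||_1 = 0.1465 + 4.186 + 0.0 = 4.3325


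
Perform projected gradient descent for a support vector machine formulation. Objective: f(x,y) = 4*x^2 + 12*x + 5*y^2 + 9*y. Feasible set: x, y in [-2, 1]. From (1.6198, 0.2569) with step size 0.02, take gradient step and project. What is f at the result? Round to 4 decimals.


Step 1: Compute gradient at (1.6198, 0.2569).
grad_x = 2*4*1.6198 + 12 = 24.9584
grad_y = 2*5*0.2569 + 9 = 11.569
Step 2: Gradient step.
x_raw = 1.6198 - 0.02*24.9584 = 1.1206
y_raw = 0.2569 - 0.02*11.569 = 0.0255
Step 3: Project onto [-2, 1].
x_proj = clip(1.1206) = 1.0
y_proj = clip(0.0255) = 0.0255
Step 4: Evaluate f.
f(1.0, 0.0255) = 16.2329


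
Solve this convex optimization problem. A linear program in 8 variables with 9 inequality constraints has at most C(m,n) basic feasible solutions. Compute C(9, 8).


Each vertex corresponds to some choice of n active constraints out of m, so the number of vertices is at most C(m, n) = m! / (n!(m-n)!).
m = 9, n = 8
Numerator: 9 * 8 * 7 * 6 * 5 * 4 * 3 * 2
Denominator: 8! = 40320
C(9, 8) = 9


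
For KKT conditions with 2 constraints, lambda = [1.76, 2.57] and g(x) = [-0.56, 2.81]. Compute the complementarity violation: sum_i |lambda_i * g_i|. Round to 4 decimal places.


KKT complementary slackness check:
lambda_1 * g_1 = 1.76 * -0.56 = -0.9856
lambda_2 * g_2 = 2.57 * 2.81 = 7.2217
Total violation = 0.9856 + 7.2217 = 8.2073


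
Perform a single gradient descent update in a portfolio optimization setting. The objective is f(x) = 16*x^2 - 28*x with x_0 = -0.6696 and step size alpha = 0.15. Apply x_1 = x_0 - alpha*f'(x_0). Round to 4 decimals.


We compute the gradient at x_0 and apply the update.
f'(x) = 32*x - 28
f'(-0.6696) = 32*-0.6696 - 28 = -49.4272
x_1 = -0.6696 - 0.15*-49.4272 = 6.7445


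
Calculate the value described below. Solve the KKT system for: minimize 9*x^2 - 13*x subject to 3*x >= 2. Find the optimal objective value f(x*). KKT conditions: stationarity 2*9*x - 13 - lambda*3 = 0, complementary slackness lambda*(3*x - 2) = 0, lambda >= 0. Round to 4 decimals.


Step 1: Try lambda = 0 (constraint inactive).
Stationarity: 2*9*x - 13 = 0
x* = 13/(2*9) = 13/18 = 0.7222 (rounded; the exact value 13/18 is used below)
Check constraint: 3*0.7222 = 2.1666 >= 2 -- satisfied.
Step 2: Compute optimal value.
f(x*) = 9*(13/18)^2 - 13*(13/18) = -4.6944


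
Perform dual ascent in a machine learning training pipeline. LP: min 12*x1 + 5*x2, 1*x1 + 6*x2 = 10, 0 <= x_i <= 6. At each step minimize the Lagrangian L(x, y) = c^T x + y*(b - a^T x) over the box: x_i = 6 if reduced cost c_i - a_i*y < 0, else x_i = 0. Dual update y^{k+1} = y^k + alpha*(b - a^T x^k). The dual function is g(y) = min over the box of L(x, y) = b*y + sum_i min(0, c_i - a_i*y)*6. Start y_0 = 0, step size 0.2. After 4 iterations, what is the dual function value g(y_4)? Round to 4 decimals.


Dual ascent for LP: min 12*x1 + 5*x2, 1*x1 + 6*x2 = 10, 0 <= x_i <= 6
Step 1: y^k = 0.0, reduced costs: (12.0, 5.0)
  x^k = (0.0, 0.0), subgradient = b - a^T x = 10.0
  y^{k+1} = 0.0 + 0.2*10.0 = 2.0
Step 2: y^k = 2.0, reduced costs: (10.0, -7.0)
  x^k = (0.0, 6.0), subgradient = b - a^T x = -26.0
  y^{k+1} = 2.0 + 0.2*-26.0 = -3.2
Step 3: y^k = -3.2, reduced costs: (15.2, 24.2)
  x^k = (0.0, 0.0), subgradient = b - a^T x = 10.0
  y^{k+1} = -3.2 + 0.2*10.0 = -1.2
Step 4: y^k = -1.2, reduced costs: (13.2, 12.2)
  x^k = (0.0, 0.0), subgradient = b - a^T x = 10.0
  y^{k+1} = -1.2 + 0.2*10.0 = 0.8
Dual objective at y_4 = 0.8: reduced costs (11.2, 0.2), box minimizer x = (0.0, 0.0)
g(y_4) = b*y + (c1 - a1*y)*x1 + (c2 - a2*y)*x2 = 10*0.8 + 11.2*0.0 + 0.2*0.0 = 8.0 + 0.0 + 0.0 = 8.0


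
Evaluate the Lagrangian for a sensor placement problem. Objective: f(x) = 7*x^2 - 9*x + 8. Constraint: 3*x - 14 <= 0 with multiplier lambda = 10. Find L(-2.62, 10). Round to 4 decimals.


Step 1: Evaluate f(x).
f(-2.62) = 7*(-2.62)^2 - 9*(-2.62) + 8 = 79.6308
Step 2: Evaluate g(x).
g(-2.62) = 3*-2.62 - 14 = -21.86
Step 3: Compute Lagrangian.
L = 79.6308 + 10*-21.86 = -138.9692


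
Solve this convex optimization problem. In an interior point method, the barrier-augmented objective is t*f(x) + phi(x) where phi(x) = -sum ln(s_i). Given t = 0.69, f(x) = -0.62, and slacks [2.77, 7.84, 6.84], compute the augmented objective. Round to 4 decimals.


Step 1: Compute log-barrier.
ln values: [1.0188, 2.0592, 1.9228]
phi = -(1.0188 + 2.0592 + 1.9228) = -5.0009
Step 2: Compute augmented objective.
t*f(x) = 0.69*-0.62 = -0.4278
Total = -0.4278 - 5.0009 = -5.4287


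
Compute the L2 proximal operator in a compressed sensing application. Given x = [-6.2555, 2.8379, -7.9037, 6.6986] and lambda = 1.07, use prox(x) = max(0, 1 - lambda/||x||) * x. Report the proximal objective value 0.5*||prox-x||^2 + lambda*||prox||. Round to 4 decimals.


Step 1: Compute ||x||.
||x|| = 12.4308
Step 2: Compute scaling factor.
scale = max(0, 1 - 1.07/12.4308) = 0.9139
Step 3: prox(x) = [-5.717, 2.5936, -7.2234, 6.122]
||prox(x)|| = 11.3608
Step 4: Proximal objective.
0.5*||prox-x||^2 = 0.5725
lambda*||prox|| = 12.1561
Total = 12.7285


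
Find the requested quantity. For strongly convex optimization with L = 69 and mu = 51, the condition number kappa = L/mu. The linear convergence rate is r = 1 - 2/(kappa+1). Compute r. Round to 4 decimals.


Step 1: Compute the condition number.
kappa = L/mu = 69/51 = 1.3529
Step 2: Compute the convergence rate.
r = 1 - 2/(kappa + 1) = 1 - 2*mu/(L + mu) = (L - mu)/(L + mu) = 18/120 = 0.15


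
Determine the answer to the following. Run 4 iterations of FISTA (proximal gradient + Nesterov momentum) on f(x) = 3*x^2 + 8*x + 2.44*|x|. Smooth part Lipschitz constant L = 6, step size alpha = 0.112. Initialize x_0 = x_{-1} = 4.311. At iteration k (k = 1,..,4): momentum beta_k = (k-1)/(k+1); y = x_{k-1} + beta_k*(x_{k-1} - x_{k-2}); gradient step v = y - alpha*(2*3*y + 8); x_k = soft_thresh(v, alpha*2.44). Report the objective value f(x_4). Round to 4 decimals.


FISTA on f(x) = 3*x^2 + 8*x + 2.44*|x|
L = 6, alpha = 0.112
Iteration 1: beta = 0.0, y = 4.311 + 0.0*(4.311 - 4.311) = 4.311
  grad(y) = 33.866, v = y - alpha*grad = 0.518
  prox(v) = soft_thresh(0.518, 0.2733) = 0.2447
Iteration 2: beta = 0.3333, y = 0.2447 + 0.3333*(0.2447 - 4.311) = -1.1107
  grad(y) = 1.3358, v = y - alpha*grad = -1.2603
  prox(v) = soft_thresh(-1.2603, 0.2733) = -0.987
Iteration 3: beta = 0.5, y = -0.987 + 0.5*(-0.987 - 0.2447) = -1.6029
  grad(y) = -1.6174, v = y - alpha*grad = -1.4218
  prox(v) = soft_thresh(-1.4218, 0.2733) = -1.1485
Iteration 4: beta = 0.6, y = -1.1485 + 0.6*(-1.1485 + 0.987) = -1.2453
  grad(y) = 0.528, v = y - alpha*grad = -1.3045
  prox(v) = soft_thresh(-1.3045, 0.2733) = -1.0312
f(x_4) = 3*(-1.0312)^2 + 8*(-1.0312) + 2.44*|-1.0312| = -2.5434


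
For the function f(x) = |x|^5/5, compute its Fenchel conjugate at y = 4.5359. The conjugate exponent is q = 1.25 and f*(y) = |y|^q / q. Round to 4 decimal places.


The conjugate exponent q satisfies 1/p + 1/q = 1.
p = 5, so q = 5/(5 - 1) = 1.25
|y|^q = 4.5359^1.25 = 6.6196
f*(4.5359) = 6.6196 / 1.25 = 5.2957


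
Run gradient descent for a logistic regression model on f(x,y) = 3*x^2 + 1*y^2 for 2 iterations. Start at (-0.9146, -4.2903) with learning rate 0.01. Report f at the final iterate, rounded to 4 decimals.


Gradient descent on f(x,y) = 3*x^2 + 1*y^2.
Starting point: (-0.9146, -4.2903), alpha = 0.01
Step 1: grad_x = 2*3*-0.9146 = -5.4876, grad_y = 2*1*-4.2903 = -8.5806
  x_1 = -0.9146 - 0.01*-5.4876 = -0.8597
  y_1 = -4.2903 - 0.01*-8.5806 = -4.2045
Step 2: grad_x = 2*3*-0.8597 = -5.1583, grad_y = 2*1*-4.2045 = -8.409
  x_2 = -0.8597 - 0.01*-5.1583 = -0.8081
  y_2 = -4.2045 - 0.01*-8.409 = -4.1204
f(-0.8081, -4.1204) = 3*(-0.8081)^2 + 1*(-4.1204)^2 = 18.937


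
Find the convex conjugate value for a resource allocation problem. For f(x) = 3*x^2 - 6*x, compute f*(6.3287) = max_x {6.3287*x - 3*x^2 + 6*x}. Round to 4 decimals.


f*(y) = sup_x {y*x - a*x^2 - b*x} = sup_x {(y-b)*x - a*x^2}
FOC: (y - b) - 2a*x = 0 => x* = (y - b)/(2a)
x* = (6.3287 + 6)/(2*3) = 2.0548
f*(6.3287) = (y-b)^2/(4a) = (6.3287 + 6)^2/(4*3)
= 151.9968/12 = 12.6664


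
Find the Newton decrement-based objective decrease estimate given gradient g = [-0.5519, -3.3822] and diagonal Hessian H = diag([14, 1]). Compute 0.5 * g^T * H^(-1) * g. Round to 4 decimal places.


Step 1: H is diagonal, so H^(-1) * g = [-0.0394, -3.3822].
Step 2: g^T H^(-1) g = sum_i g_i^2 / H_ii
  = (-0.5519)^2/14 + (-3.3822)^2/1
  = 0.0218 + 11.4393 = 11.461
Step 3: Objective decrease = 0.5 * g^T H^(-1) g = 5.7305


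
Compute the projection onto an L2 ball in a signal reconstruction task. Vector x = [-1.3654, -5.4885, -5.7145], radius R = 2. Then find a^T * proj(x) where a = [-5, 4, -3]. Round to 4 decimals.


Step 1: Compute ||x|| (intermediates to 6 decimals).
||x|| = sqrt((-1.3654)^2 + (-5.4885)^2 + (-5.7145)^2) = 8.040116
Step 2: Project.
Since ||x|| > R, scale = R/||x|| = 2/8.040116 = 0.248753, proj(x) = scale * x
proj(x) = [-0.339647, -1.365281, -1.421499]
Step 3: Dot product.
a^T * proj(x) = -5*(-0.339647) + 4*(-1.365281) - 3*(-1.421499) = 0.5016


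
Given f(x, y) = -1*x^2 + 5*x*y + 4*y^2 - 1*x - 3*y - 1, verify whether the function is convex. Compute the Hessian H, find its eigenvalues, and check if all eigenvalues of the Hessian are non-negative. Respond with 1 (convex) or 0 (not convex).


The Hessian of f(x,y) = -1*x^2 + 5*x*y + 4*y^2 - 1*x - 3*y - 1 is:
H = [[-2, 5], [5, 8]]
Trace = -2 + 8 = 6
Determinant = -2*8 - (5)^2 = -41
Discriminant = (6)^2 - 4*-41 = 200.0
Eigenvalues: lambda_1 = -4.0711, lambda_2 = 10.0711
The function is not convex.

0


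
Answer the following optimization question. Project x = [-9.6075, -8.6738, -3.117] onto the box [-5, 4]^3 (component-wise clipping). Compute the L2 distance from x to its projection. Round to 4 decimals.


Project each component onto [-5, 4].
clip(-9.6075) = -5.0, clip(-8.6738) = -5.0, clip(-3.117) = -3.117
Projection = [-5.0, -5.0, -3.117]
Squared diffs: [21.2291, 13.4968, 0.0]
Distance = sqrt(34.7259) = 5.8929


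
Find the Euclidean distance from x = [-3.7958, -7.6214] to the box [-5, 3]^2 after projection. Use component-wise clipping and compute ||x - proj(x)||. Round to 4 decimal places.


Project each component onto [-5, 3].
clip(-3.7958) = -3.7958, clip(-7.6214) = -5.0
Projection = [-3.7958, -5.0]
Squared diffs: [0.0, 6.8717]
Distance = sqrt(6.8717) = 2.6214


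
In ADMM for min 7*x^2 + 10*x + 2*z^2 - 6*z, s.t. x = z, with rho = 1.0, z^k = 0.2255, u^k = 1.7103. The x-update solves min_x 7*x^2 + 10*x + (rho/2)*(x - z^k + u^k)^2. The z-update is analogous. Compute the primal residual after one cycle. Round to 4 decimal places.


ADMM iteration with rho = 1.0, z^k = 0.2255, u^k = 1.7103
Step 1: x-update.
Minimize 7*x^2 + 10*x + (1.0/2)*(x - 0.2255 + 1.7103)^2
FOC: (2*7 + 1.0)*x = -10 + 1.0*(0.2255 - 1.7103)
x^{k+1} = -0.7657
Step 2: z-update.
Minimize 2*z^2 - 6*z + (1.0/2)*(-0.7657 - z + 1.7103)^2
FOC: (2*2 + 1.0)*z = 6 + 1.0*(-0.7657 + 1.7103)
z^{k+1} = 1.3889
Step 3: u-update.
u^{k+1} = 1.7103 - 0.7657 - 1.3889 = -0.4443
Step 4: Primal residual = |-0.7657 - 1.3889| = 2.1546


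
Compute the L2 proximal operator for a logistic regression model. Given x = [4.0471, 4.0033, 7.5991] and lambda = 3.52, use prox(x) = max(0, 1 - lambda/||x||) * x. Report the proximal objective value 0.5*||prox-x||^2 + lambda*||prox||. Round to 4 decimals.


Step 1: Compute ||x||.
||x|| = 9.4948
Step 2: Compute scaling factor.
scale = max(0, 1 - 3.52/9.4948) = 0.6293
Step 3: prox(x) = [2.5467, 2.5192, 4.7819]
||prox(x)|| = 5.9748
Step 4: Proximal objective.
0.5*||prox-x||^2 = 6.1952
lambda*||prox|| = 21.0313
Total = 27.2266


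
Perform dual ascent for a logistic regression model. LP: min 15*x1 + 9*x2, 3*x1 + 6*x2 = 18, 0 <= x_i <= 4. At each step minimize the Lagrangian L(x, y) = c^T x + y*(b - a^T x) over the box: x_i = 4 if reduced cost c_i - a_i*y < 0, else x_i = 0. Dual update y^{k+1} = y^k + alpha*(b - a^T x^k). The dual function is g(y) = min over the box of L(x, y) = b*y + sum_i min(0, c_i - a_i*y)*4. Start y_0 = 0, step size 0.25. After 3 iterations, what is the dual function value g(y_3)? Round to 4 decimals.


Dual ascent for LP: min 15*x1 + 9*x2, 3*x1 + 6*x2 = 18, 0 <= x_i <= 4
Step 1: y^k = 0.0, reduced costs: (15.0, 9.0)
  x^k = (0.0, 0.0), subgradient = b - a^T x = 18.0
  y^{k+1} = 0.0 + 0.25*18.0 = 4.5
Step 2: y^k = 4.5, reduced costs: (1.5, -18.0)
  x^k = (0.0, 4.0), subgradient = b - a^T x = -6.0
  y^{k+1} = 4.5 + 0.25*-6.0 = 3.0
Step 3: y^k = 3.0, reduced costs: (6.0, -9.0)
  x^k = (0.0, 4.0), subgradient = b - a^T x = -6.0
  y^{k+1} = 3.0 + 0.25*-6.0 = 1.5
Dual objective at y_3 = 1.5: reduced costs (10.5, 0.0), box minimizer x = (0.0, 0.0)
g(y_3) = b*y + (c1 - a1*y)*x1 + (c2 - a2*y)*x2 = 18*1.5 + 10.5*0.0 + 0.0*0.0 = 27.0 + 0.0 + 0.0 = 27.0


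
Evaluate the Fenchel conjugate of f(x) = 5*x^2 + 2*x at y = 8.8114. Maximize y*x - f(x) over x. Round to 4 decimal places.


f*(y) = sup_x {y*x - a*x^2 - b*x} = sup_x {(y-b)*x - a*x^2}
FOC: (y - b) - 2a*x = 0 => x* = (y - b)/(2a)
x* = (8.8114 - 2)/(2*5) = 0.6811
f*(8.8114) = (y-b)^2/(4a) = (8.8114 - 2)^2/(4*5)
= 46.3952/20 = 2.3198


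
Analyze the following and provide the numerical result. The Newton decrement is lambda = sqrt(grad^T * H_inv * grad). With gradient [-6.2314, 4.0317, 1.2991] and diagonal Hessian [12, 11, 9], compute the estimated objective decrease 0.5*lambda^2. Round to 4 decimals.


Step 1: H is diagonal, so H^(-1) * g = [-0.5193, 0.3665, 0.1443].
Step 2: g^T H^(-1) g = sum_i g_i^2 / H_ii
  = (-6.2314)^2/12 + (4.0317)^2/11 + (1.2991)^2/9
  = 3.2359 + 1.4777 + 0.1875 = 4.9011
Step 3: Objective decrease = 0.5 * g^T H^(-1) g = 2.4505


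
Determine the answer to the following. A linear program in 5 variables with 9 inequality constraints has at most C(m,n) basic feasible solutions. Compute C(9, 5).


Each vertex corresponds to some choice of n active constraints out of m, so the number of vertices is at most C(m, n) = m! / (n!(m-n)!).
m = 9, n = 5
Numerator: 9 * 8 * 7 * 6 * 5
Denominator: 5! = 120
C(9, 5) = 126


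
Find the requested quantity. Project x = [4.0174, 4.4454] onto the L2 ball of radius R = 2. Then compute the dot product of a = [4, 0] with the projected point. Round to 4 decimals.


Step 1: Compute ||x|| (intermediates to 6 decimals).
||x|| = sqrt(4.0174^2 + 4.4454^2) = 5.991751
Step 2: Project.
Since ||x|| > R, scale = R/||x|| = 2/5.991751 = 0.333792, proj(x) = scale * x
proj(x) = [1.340976, 1.483839]
Step 3: Dot product.
a^T * proj(x) = 4*1.340976 + 0*1.483839 = 5.3639


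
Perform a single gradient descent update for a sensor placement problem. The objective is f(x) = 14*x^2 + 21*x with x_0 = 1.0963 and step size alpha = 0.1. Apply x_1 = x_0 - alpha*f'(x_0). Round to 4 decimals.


We compute the gradient at x_0 and apply the update.
f'(x) = 28*x + 21
f'(1.0963) = 28*1.0963 + 21 = 51.6964
x_1 = 1.0963 - 0.1*51.6964 = -4.0733


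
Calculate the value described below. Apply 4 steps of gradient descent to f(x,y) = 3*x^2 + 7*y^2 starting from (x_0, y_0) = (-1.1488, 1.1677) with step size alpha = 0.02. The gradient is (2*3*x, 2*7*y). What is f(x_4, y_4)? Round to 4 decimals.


Gradient descent on f(x,y) = 3*x^2 + 7*y^2.
Starting point: (-1.1488, 1.1677), alpha = 0.02
Step 1: grad_x = 2*3*-1.1488 = -6.8928, grad_y = 2*7*1.1677 = 16.3478
  x_1 = -1.1488 - 0.02*-6.8928 = -1.0109
  y_1 = 1.1677 - 0.02*16.3478 = 0.8407
Step 2: grad_x = 2*3*-1.0109 = -6.0657, grad_y = 2*7*0.8407 = 11.7704
  x_2 = -1.0109 - 0.02*-6.0657 = -0.8896
  y_2 = 0.8407 - 0.02*11.7704 = 0.6053
Step 3: grad_x = 2*3*-0.8896 = -5.3378, grad_y = 2*7*0.6053 = 8.4747
  x_3 = -0.8896 - 0.02*-5.3378 = -0.7829
  y_3 = 0.6053 - 0.02*8.4747 = 0.4358
Step 4: grad_x = 2*3*-0.7829 = -4.6973, grad_y = 2*7*0.4358 = 6.1018
  x_4 = -0.7829 - 0.02*-4.6973 = -0.6889
  y_4 = 0.4358 - 0.02*6.1018 = 0.3138
f(-0.6889, 0.3138) = 3*(-0.6889)^2 + 7*0.3138^2 = 2.1132


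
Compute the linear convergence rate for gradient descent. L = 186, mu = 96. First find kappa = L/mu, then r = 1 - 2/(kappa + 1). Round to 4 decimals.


Step 1: Compute the condition number.
kappa = L/mu = 186/96 = 1.9375
Step 2: Compute the convergence rate.
r = 1 - 2/(kappa + 1) = 1 - 2*mu/(L + mu) = (L - mu)/(L + mu) = 90/282 = 0.3191


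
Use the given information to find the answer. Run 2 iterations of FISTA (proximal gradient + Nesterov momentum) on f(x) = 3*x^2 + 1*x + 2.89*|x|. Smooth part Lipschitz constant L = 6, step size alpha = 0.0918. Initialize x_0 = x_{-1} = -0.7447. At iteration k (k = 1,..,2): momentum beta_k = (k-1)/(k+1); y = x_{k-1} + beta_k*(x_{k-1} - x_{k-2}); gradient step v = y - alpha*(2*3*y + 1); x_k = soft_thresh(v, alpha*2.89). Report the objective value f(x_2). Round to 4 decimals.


FISTA on f(x) = 3*x^2 + 1*x + 2.89*|x|
L = 6, alpha = 0.0918
Iteration 1: beta = 0.0, y = -0.7447 + 0.0*(-0.7447 + 0.7447) = -0.7447
  grad(y) = -3.4682, v = y - alpha*grad = -0.4263
  prox(v) = soft_thresh(-0.4263, 0.2653) = -0.161
Iteration 2: beta = 0.3333, y = -0.161 + 0.3333*(-0.161 + 0.7447) = 0.0335
  grad(y) = 1.2013, v = y - alpha*grad = -0.0767
  prox(v) = soft_thresh(-0.0767, 0.2653) = 0.0
f(x_2) = 3*0.0^2 + 1*0.0 + 2.89*|0.0| = 0.0


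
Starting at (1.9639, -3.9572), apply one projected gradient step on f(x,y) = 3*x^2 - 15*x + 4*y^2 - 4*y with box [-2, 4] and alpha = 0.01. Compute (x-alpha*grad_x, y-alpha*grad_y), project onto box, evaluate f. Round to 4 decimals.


Step 1: Compute gradient at (1.9639, -3.9572).
grad_x = 2*3*1.9639 - 15 = -3.2166
grad_y = 2*4*-3.9572 - 4 = -35.6576
Step 2: Gradient step.
x_raw = 1.9639 - 0.01*-3.2166 = 1.9961
y_raw = -3.9572 - 0.01*-35.6576 = -3.6006
Step 3: Project onto [-2, 4].
x_proj = clip(1.9961) = 1.9961
y_proj = clip(-3.6006) = -2.0
Step 4: Evaluate f.
f(1.9961, -2.0) = 6.0118


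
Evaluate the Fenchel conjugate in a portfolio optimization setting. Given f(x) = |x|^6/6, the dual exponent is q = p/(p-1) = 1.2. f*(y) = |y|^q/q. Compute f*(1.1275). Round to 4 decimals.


The conjugate exponent q satisfies 1/p + 1/q = 1.
p = 6, so q = 6/(6 - 1) = 1.2
|y|^q = 1.1275^1.2 = 1.1549
f*(1.1275) = 1.1549 / 1.2 = 0.9624


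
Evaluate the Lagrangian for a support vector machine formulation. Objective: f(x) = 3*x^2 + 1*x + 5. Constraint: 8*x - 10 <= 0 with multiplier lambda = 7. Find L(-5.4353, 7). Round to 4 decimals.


Step 1: Evaluate f(x).
f(-5.4353) = 3*(-5.4353)^2 + 1*(-5.4353) + 5 = 88.1922
Step 2: Evaluate g(x).
g(-5.4353) = 8*-5.4353 - 10 = -53.4824
Step 3: Compute Lagrangian.
L = 88.1922 + 7*-53.4824 = -286.1846


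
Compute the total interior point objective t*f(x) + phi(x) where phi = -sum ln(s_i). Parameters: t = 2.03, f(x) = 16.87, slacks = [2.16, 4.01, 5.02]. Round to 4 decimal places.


Step 1: Compute log-barrier.
ln values: [0.7701, 1.3888, 1.6134]
phi = -(0.7701 + 1.3888 + 1.6134) = -3.7723
Step 2: Compute augmented objective.
t*f(x) = 2.03*16.87 = 34.2461
Total = 34.2461 - 3.7723 = 30.4738


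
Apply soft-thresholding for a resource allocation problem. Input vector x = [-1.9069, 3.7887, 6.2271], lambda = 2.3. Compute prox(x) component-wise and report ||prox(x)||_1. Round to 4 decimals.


Soft-thresholding with lambda = 2.3:
prox(-1.9069) = sign(-1.9069)*max(|-1.9069| - 2.3, 0) = 0.0
prox(3.7887) = sign(3.7887)*max(|3.7887| - 2.3, 0) = 1.4887
prox(6.2271) = sign(6.2271)*max(|6.2271| - 2.3, 0) = 3.9271
prox(x) = [0.0, 1.4887, 3.9271]
||prox(x)||_1 = 0.0 + 1.4887 + 3.9271 = 5.4158


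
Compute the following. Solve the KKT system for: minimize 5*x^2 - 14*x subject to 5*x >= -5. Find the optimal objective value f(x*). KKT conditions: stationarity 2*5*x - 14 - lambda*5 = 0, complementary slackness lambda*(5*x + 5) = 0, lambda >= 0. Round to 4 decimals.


Step 1: Try lambda = 0 (constraint inactive).
Stationarity: 2*5*x - 14 = 0
x* = 14/(2*5) = 1.4
Check constraint: 5*1.4 = 7.0 >= -5 -- satisfied.
Step 2: Compute optimal value.
f(x*) = 5*1.4^2 - 14*1.4 = -9.8


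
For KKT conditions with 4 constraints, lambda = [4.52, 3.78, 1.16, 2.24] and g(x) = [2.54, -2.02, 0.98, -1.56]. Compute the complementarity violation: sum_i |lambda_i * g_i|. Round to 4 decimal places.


KKT complementary slackness check:
lambda_1 * g_1 = 4.52 * 2.54 = 11.4808
lambda_2 * g_2 = 3.78 * -2.02 = -7.6356
lambda_3 * g_3 = 1.16 * 0.98 = 1.1368
lambda_4 * g_4 = 2.24 * -1.56 = -3.4944
Total violation = 11.4808 + 7.6356 + 1.1368 + 3.4944 = 23.7476


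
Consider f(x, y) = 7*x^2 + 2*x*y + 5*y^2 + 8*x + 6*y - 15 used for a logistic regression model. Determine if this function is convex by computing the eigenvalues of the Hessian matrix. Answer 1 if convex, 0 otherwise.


The Hessian of f(x,y) = 7*x^2 + 2*x*y + 5*y^2 + 8*x + 6*y - 15 is:
H = [[14, 2], [2, 10]]
Trace = 14 + 10 = 24
Determinant = 14*10 - (2)^2 = 136
Discriminant = (24)^2 - 4*136 = 32.0
Eigenvalues: lambda_1 = 9.1716, lambda_2 = 14.8284
The function is convex.

1


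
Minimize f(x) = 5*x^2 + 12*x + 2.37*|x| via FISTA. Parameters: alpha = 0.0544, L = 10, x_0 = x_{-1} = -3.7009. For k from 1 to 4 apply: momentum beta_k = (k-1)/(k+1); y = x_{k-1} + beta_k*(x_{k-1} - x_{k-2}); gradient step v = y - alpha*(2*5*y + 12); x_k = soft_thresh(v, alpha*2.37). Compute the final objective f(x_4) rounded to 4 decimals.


FISTA on f(x) = 5*x^2 + 12*x + 2.37*|x|
L = 10, alpha = 0.0544
Iteration 1: beta = 0.0, y = -3.7009 + 0.0*(-3.7009 + 3.7009) = -3.7009
  grad(y) = -25.009, v = y - alpha*grad = -2.3404
  prox(v) = soft_thresh(-2.3404, 0.1289) = -2.2115
Iteration 2: beta = 0.3333, y = -2.2115 + 0.3333*(-2.2115 + 3.7009) = -1.715
  grad(y) = -5.1501, v = y - alpha*grad = -1.4348
  prox(v) = soft_thresh(-1.4348, 0.1289) = -1.3059
Iteration 3: beta = 0.5, y = -1.3059 + 0.5*(-1.3059 + 2.2115) = -0.8531
  grad(y) = 3.4687, v = y - alpha*grad = -1.0418
  prox(v) = soft_thresh(-1.0418, 0.1289) = -0.9129
Iteration 4: beta = 0.6, y = -0.9129 + 0.6*(-0.9129 + 1.3059) = -0.6771
  grad(y) = 5.2291, v = y - alpha*grad = -0.9616
  prox(v) = soft_thresh(-0.9616, 0.1289) = -0.8326
f(x_4) = 5*(-0.8326)^2 + 12*(-0.8326) + 2.37*|-0.8326| = -4.5519


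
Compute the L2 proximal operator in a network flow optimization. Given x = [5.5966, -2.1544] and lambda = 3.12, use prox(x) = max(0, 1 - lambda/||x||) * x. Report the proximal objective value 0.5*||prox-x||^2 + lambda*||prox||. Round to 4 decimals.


Step 1: Compute ||x||.
||x|| = 5.9969
Step 2: Compute scaling factor.
scale = max(0, 1 - 3.12/5.9969) = 0.4797
Step 3: prox(x) = [2.6849, -1.0335]
||prox(x)|| = 2.8769
Step 4: Proximal objective.
0.5*||prox-x||^2 = 4.8672
lambda*||prox|| = 8.9759
Total = 13.8433


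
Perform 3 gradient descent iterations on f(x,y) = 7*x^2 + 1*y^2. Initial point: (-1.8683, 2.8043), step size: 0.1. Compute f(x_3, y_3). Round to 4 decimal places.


Gradient descent on f(x,y) = 7*x^2 + 1*y^2.
Starting point: (-1.8683, 2.8043), alpha = 0.1
Step 1: grad_x = 2*7*-1.8683 = -26.1562, grad_y = 2*1*2.8043 = 5.6086
  x_1 = -1.8683 - 0.1*-26.1562 = 0.7473
  y_1 = 2.8043 - 0.1*5.6086 = 2.2434
Step 2: grad_x = 2*7*0.7473 = 10.4625, grad_y = 2*1*2.2434 = 4.4869
  x_2 = 0.7473 - 0.1*10.4625 = -0.2989
  y_2 = 2.2434 - 0.1*4.4869 = 1.7948
Step 3: grad_x = 2*7*-0.2989 = -4.185, grad_y = 2*1*1.7948 = 3.5895
  x_3 = -0.2989 - 0.1*-4.185 = 0.1196
  y_3 = 1.7948 - 0.1*3.5895 = 1.4358
f(0.1196, 1.4358) = 7*0.1196^2 + 1*1.4358^2 = 2.1616
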